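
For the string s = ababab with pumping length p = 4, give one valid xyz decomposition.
x = '', y = 'aba', z = 'bab'

For s = ababab and p = 4, one valid decomposition is:
- x = '' (length 0)
- y = 'aba' (length 3)
- z = 'bab' (length 3)

Verification:
- xyz = '' + 'aba' + 'bab' = ababab ✓
- |xy| = 3 ≤ 4 ✓
- |y| = 3 > 0 ✓

All pumping lemma constraints are satisfied.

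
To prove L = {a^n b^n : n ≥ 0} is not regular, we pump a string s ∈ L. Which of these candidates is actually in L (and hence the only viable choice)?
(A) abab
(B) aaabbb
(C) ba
(B) aaabbb

The pumping lemma is applied to a string s that lies in L, so first check membership of each option:
- (A) abab has an a after a b, so it is not of the form a^n b^n and is not in L ✗
- (B) aaabbb = a^3 b^3 has equal counts (3 = 3), so it is in L ✓
- (C) ba has an a after a b, so it is not of the form a^n b^n and is not in L ✗

Only (B) aaabbb is in L, so it is the only candidate that could play the role of s.
(In a complete proof one picks s in terms of the pumping length p so that |s| ≥ p is guaranteed; a fixed string like aaabbb illustrates the shape of such an s.)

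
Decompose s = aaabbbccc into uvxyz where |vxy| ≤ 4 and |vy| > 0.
u='aa', v='a', x='bb', y='b', z='ccc'

For s = aaabbbccc with pumping length p = 4:

One valid decomposition:
- u = 'aa'
- v = 'a'
- x = 'bb'
- y = 'b'
- z = 'ccc'

Verification:
- uvxyz = 'aa' + 'a' + 'bb' + 'b' + 'ccc' = aaabbbccc ✓
- |vxy| = |'abbb'| = 4 ≤ 4 ✓
- |vy| = |'ab'| = 2 > 0 ✓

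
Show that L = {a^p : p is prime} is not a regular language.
Assume for contradiction that L is regular, and let p ≥ 1 be the pumping length given by the pumping lemma.
Choose a prime q with q ≥ p (one exists because there are infinitely many primes) and let s = a^q. Then s ∈ L and |s| = q ≥ p.
By the pumping lemma, s = xyz for some x, y, z with |xy| ≤ p, |y| ≥ 1, and xy^i z ∈ L for every i ≥ 0.
Here y = a^k for some k with 1 ≤ k ≤ p, and xy^i z = a^(q + (i − 1)k) for every i ≥ 0.

Take i = q + 1: |xy^(q+1) z| = q + qk = q(k + 1).
Both factors satisfy q ≥ 2 and k + 1 ≥ 2, so q(k + 1) is composite, and xy^(q+1) z ∉ L.

This contradicts the pumping lemma, which requires xy^i z ∈ L for all i ≥ 0.
Hence L = {a^p : p is prime} is not regular. ∎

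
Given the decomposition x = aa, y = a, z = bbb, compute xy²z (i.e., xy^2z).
aaaabbb

Given x = 'aa', y = 'a', z = 'bbb' and i = 2:

xy^2z = x + y·y·...·y (2 times) + z
       = 'aa' + 'a'^2 + 'bbb'
       = 'aa' + 'aa' + 'bbb'
       = 'aaaabbb'

The pumped string is 'aaaabbb' with length 7.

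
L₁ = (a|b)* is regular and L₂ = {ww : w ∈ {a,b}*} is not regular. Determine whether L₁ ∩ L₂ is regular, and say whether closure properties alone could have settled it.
No — L₁ ∩ L₂ is not regular.

(a|b)* is all strings over {a,b}, so L₁ ∩ L₂ = {ww : w ∈ {a,b}*} = L₂ itself, which is not regular (pump s = a^p b a^p b).

Note that the bare facts "L₁ regular, L₂ non-regular" do not settle the question by themselves: the closure of regular languages under ∪, ∩, complement and difference applies only when BOTH operands are regular. With a non-regular operand the result can come out regular or non-regular depending on the specific languages, so one has to work out L₁ ∩ L₂ for this particular pair, as above.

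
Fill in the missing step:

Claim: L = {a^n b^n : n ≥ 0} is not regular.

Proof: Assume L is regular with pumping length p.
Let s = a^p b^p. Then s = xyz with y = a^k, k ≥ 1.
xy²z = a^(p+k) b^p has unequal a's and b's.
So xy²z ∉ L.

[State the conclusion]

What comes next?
This contradicts the pumping lemma for regular languages,
which guarantees xy^i z ∈ L for all i ≥ 0.

Since our assumption that L is regular leads to a contradiction,
we conclude that L = {a^n b^n : n ≥ 0} is NOT regular. ∎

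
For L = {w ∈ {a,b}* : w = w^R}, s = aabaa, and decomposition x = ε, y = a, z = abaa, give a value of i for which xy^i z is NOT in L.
i = 0

xy⁰z = ε · ε · abaa = abaa; abaa reversed is aaba ≠ abaa, so it is not a palindrome and is not in L.
(Other choices also work, e.g. i = 2, 3; only i = 1 is guaranteed to stay in L since xy¹z = s.)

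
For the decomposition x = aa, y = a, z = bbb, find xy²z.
aaaabbb

Given x = 'aa', y = 'a', z = 'bbb' and i = 2:

xy^2z = x + y·y·...·y (2 times) + z
       = 'aa' + 'a'^2 + 'bbb'
       = 'aa' + 'aa' + 'bbb'
       = 'aaaabbb'

The pumped string is 'aaaabbb' with length 7.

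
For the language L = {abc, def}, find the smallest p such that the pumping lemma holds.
p = 4

For a finite language L, the pumping lemma holds vacuously if p > max|s| for s ∈ L.

The longest string in L = {abc, def} has length 3.
If p = 4, then no string s ∈ L has |s| ≥ p, so the condition is vacuously true.

The minimum pumping length is p = 4.

Why no smaller p works: for any p ≤ 3, the longest string s ∈ L has |s| = 3 ≥ p, so it would
have to be pumpable; but pumping up (i = 2, 3, ...) produces ever longer strings, which cannot all lie in the
finite language L. So the pumping property fails for every p ≤ 3.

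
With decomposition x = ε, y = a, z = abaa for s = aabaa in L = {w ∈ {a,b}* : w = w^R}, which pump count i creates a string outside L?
i = 2

xy²z = ε · aa · abaa = aaabaa; aaabaa reversed is aabaaa ≠ aaabaa, so it is not a palindrome and is not in L.
(Other choices also work, e.g. i = 0, 3; only i = 1 is guaranteed to stay in L since xy¹z = s.)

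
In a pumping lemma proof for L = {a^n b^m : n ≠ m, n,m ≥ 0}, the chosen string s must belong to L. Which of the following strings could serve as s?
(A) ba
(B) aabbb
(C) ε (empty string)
(B) aabbb

The pumping lemma is applied to a string s that lies in L, so first check membership of each option:
- (A) ba has an a after a b, so it is not of the form a^n b^m and is not in L ✗
- (B) aabbb = a^2 b^3 with 2 ≠ 3, so it is in L ✓
- (C) ε = a^0 b^0 has n = m = 0, so it is not in L ✗

Only (B) aabbb is in L, so it is the only candidate that could play the role of s.
(In a complete proof one picks s in terms of the pumping length p so that |s| ≥ p is guaranteed; a fixed string like aabbb illustrates the shape of such an s.)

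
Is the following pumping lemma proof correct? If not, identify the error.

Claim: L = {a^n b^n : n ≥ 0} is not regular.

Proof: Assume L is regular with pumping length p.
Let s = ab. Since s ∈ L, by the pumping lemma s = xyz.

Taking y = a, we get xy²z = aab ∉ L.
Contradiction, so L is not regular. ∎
The proof is INCORRECT.

Error: The string s = ab may be shorter than p.
The pumping lemma only applies to strings with |s| ≥ p, and p is not under our control.
We must choose s in terms of p, e.g. s = a^p b^p, to ensure |s| ≥ p.
(The proof also fixes one particular y; a valid argument must handle every decomposition with |xy| ≤ p and |y| ≥ 1 — for s = a^p b^p this forces y = a^k, and then xy²z = a^(p+k) b^p ∉ L.)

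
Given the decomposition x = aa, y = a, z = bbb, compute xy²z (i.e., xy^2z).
aaaabbb

Given x = 'aa', y = 'a', z = 'bbb' and i = 2:

xy^2z = x + y·y·...·y (2 times) + z
       = 'aa' + 'a'^2 + 'bbb'
       = 'aa' + 'aa' + 'bbb'
       = 'aaaabbb'

The pumped string is 'aaaabbb' with length 7.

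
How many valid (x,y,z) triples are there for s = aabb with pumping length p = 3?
6

For s = 'aabb' with pumping length p = 3:

Constraints: |xy| ≤ 3, |y| > 0

Valid decompositions (|xy| ≤ p, |y| ≥ 1):
  • x='', y='a', z='abb'
  • x='a', y='a', z='bb'
  • x='', y='aa', z='bb'
  • x='aa', y='b', z='b'
  • x='a', y='ab', z='b'
  • x='', y='aab', z='b'

Total count: 6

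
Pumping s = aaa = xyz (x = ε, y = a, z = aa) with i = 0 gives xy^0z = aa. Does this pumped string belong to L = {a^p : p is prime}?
Yes

xy⁰z = ε · ε · aa = aa.
aa has length 2, which is prime, so it is in L.
(A single pumped string landing in L is not a contradiction by itself; a non-regularity proof needs some i for which xy^i z ∉ L, for every admissible decomposition.)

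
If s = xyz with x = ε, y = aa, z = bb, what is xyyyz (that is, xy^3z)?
aaaaaabb

Given x = '', y = 'aa', z = 'bb' and i = 3:

xy^3z = x + y·y·...·y (3 times) + z
       = '' + 'aa'^3 + 'bb'
       = '' + 'aaaaaa' + 'bb'
       = 'aaaaaabb'

The pumped string is 'aaaaaabb' with length 8.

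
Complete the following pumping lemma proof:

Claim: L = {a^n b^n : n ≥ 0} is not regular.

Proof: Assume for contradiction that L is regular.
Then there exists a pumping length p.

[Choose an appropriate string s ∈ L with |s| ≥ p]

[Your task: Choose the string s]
s = a^p b^p

This string is in L (has equal a's and b's) and has length 2p ≥ p.
Any decomposition xyz with |xy| ≤ p means y consists only of a's,
so pumping will unbalance the counts.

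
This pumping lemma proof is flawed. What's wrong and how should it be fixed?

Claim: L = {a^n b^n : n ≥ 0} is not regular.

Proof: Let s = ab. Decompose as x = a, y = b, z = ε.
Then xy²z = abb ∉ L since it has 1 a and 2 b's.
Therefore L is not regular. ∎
Error: The string s = ab might be shorter than the pumping length p.

Correction: Choose s = a^p b^p to ensure |s| ≥ p. Also, the decomposition is wrong: with |xy| ≤ p, y cannot include b's when s starts with p a's.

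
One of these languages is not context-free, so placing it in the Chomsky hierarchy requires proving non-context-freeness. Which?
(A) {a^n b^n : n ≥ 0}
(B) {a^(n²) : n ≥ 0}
(B) {a^(n²) : n ≥ 0}

(B) {a^(n²) : n ≥ 0} requires the CFL pumping lemma.

- {a^n b^n : n ≥ 0} is context-free (but not regular)
  • Can be shown non-regular with the regular pumping lemma
  • After pumping, the number of a's and b's become unequal

- {a^(n²) : n ≥ 0} is NOT context-free
  • Requires the CFL pumping lemma to prove
  • Gaps between squares grow unboundedly

The CFL pumping lemma is "stronger" in that it can prove non-membership
in the larger class of context-free languages.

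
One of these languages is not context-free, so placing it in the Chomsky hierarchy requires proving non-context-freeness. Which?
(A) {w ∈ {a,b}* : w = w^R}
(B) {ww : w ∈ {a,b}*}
(B) {ww : w ∈ {a,b}*}

(B) {ww : w ∈ {a,b}*} requires the CFL pumping lemma.

- {w ∈ {a,b}* : w = w^R} is context-free (but not regular)
  • Can be shown non-regular with the regular pumping lemma
  • After pumping, the string is no longer symmetric

- {ww : w ∈ {a,b}*} is NOT context-free
  • Requires the CFL pumping lemma to prove
  • Cannot verify equality of two arbitrary substrings

The CFL pumping lemma is "stronger" in that it can prove non-membership
in the larger class of context-free languages.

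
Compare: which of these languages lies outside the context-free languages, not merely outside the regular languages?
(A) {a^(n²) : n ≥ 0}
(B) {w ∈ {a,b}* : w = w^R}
(A) {a^(n²) : n ≥ 0}

(A) {a^(n²) : n ≥ 0} requires the CFL pumping lemma.

- {w ∈ {a,b}* : w = w^R} is context-free (but not regular)
  • Can be shown non-regular with the regular pumping lemma
  • After pumping, the string is no longer symmetric

- {a^(n²) : n ≥ 0} is NOT context-free
  • Requires the CFL pumping lemma to prove
  • Gaps between squares grow unboundedly

The CFL pumping lemma is "stronger" in that it can prove non-membership
in the larger class of context-free languages.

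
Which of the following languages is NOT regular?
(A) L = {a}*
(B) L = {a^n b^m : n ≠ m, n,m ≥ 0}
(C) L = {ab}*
(B) {a^n b^m : n ≠ m, n,m ≥ 0}

(B) L = {a^n b^m : n ≠ m, n,m ≥ 0} is NOT regular.

The pumping lemma can be used to prove this:
After pumping a's, we can make n = m

The other languages are regular because they can be recognized by finite automata.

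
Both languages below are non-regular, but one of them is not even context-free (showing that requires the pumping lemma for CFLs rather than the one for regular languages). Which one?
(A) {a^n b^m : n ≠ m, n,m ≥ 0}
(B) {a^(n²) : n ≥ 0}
(B) {a^(n²) : n ≥ 0}

(B) {a^(n²) : n ≥ 0} requires the CFL pumping lemma.

- {a^n b^m : n ≠ m, n,m ≥ 0} is context-free (but not regular)
  • Can be shown non-regular with the regular pumping lemma
  • After pumping a's, we can make n = m

- {a^(n²) : n ≥ 0} is NOT context-free
  • Requires the CFL pumping lemma to prove
  • Gaps between squares grow unboundedly

The CFL pumping lemma is "stronger" in that it can prove non-membership
in the larger class of context-free languages.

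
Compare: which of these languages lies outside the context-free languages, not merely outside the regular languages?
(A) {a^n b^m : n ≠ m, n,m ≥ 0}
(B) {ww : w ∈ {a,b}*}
(B) {ww : w ∈ {a,b}*}

(B) {ww : w ∈ {a,b}*} requires the CFL pumping lemma.

- {a^n b^m : n ≠ m, n,m ≥ 0} is context-free (but not regular)
  • Can be shown non-regular with the regular pumping lemma
  • After pumping a's, we can make n = m

- {ww : w ∈ {a,b}*} is NOT context-free
  • Requires the CFL pumping lemma to prove
  • Cannot verify equality of two arbitrary substrings

The CFL pumping lemma is "stronger" in that it can prove non-membership
in the larger class of context-free languages.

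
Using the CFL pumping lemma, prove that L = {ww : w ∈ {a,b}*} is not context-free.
Assume for contradiction that L is context-free, and let p ≥ 1 be the pumping length given by the pumping lemma for CFLs.
Choose s = a^p b^p a^p b^p. Then s ∈ L (take w = a^p b^p) and |s| = 4p ≥ p.
By the CFL pumping lemma, s = uvxyz for some u, v, x, y, z with |vxy| ≤ p, |vy| ≥ 1, and uv^i xy^i z ∈ L for every i ≥ 0.

Write s as four blocks A₁ B₁ A₂ B₂ with A₁ = A₂ = a^p and B₁ = B₂ = b^p. Since |vxy| ≤ p, the window vxy lies inside at most two adjacent blocks. Take i = 0 and let t = uxz, so |t| = 4p − |vy| with 1 ≤ |vy| ≤ p. If |t| is odd, t ∉ L immediately, so assume |vy| is even (hence |vy| ≥ 2) and |t|/2 = 2p − |vy|/2, which satisfies p ≤ |t|/2 ≤ 2p − 1.

Case 1 (vxy inside A₁B₁): t = a^(p−j) b^(p−l) a^p b^p with j + l = |vy|. The second half of t has length < 2p, so it is a suffix of the trailing a^p b^p and ends in b; the first half is a^(p−j) b^(p−l) a^((j+l)/2), which ends in a because (j+l)/2 ≥ 1. The halves differ, so t ∉ L.

Case 2 (vxy inside B₁A₂, straddling the middle): t = a^p b^(p−j) a^(p−l) b^p with j + l = |vy|. If t = ww, then w is a prefix of t of length ≥ p, so w begins with a^p; and w is a suffix of t of length ≥ p, so w ends with b^p. That forces |w| ≥ 2p, contradicting |w| = |t|/2 ≤ 2p − 1. So t ∉ L.

Case 3 (vxy inside A₂B₂): t = a^p b^p a^(p−j) b^(p−l) with j + l = |vy|. The first half of t is a prefix of a^p b^p, so it begins with a; the second half is b^((j+l)/2) a^(p−j) b^(p−l), which begins with b. The halves differ, so t ∉ L.

In every case uv⁰xy⁰z = uxz ∉ L.

This contradicts the CFL pumping lemma, which requires uv^i xy^i z ∈ L for all i ≥ 0.
Hence L = {ww : w ∈ {a,b}*} is not context-free. ∎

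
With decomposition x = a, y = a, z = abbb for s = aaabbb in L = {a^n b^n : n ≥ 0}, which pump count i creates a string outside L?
i = 0

xy⁰z = a · ε · abbb = aabbb; aabbb has 2 a's and 3 b's; 2 ≠ 3, so it is not in L.
(Other choices also work, e.g. i = 2, 3; only i = 1 is guaranteed to stay in L since xy¹z = s.)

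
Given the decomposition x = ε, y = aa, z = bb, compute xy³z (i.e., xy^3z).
aaaaaabb

Given x = '', y = 'aa', z = 'bb' and i = 3:

xy^3z = x + y·y·...·y (3 times) + z
       = '' + 'aa'^3 + 'bb'
       = '' + 'aaaaaa' + 'bb'
       = 'aaaaaabb'

The pumped string is 'aaaaaabb' with length 8.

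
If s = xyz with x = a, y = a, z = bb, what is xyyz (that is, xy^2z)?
aaabb

Given x = 'a', y = 'a', z = 'bb' and i = 2:

xy^2z = x + y·y·...·y (2 times) + z
       = 'a' + 'a'^2 + 'bb'
       = 'a' + 'aa' + 'bb'
       = 'aaabb'

The pumped string is 'aaabb' with length 5.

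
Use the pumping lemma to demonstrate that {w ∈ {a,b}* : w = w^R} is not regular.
Assume for contradiction that L is regular, and let p ≥ 1 be the pumping length given by the pumping lemma.
Choose s = a^p b a^p. Then s ∈ L (it reads the same in both directions) and |s| = 2p + 1 ≥ p.
By the pumping lemma, s = xyz for some x, y, z with |xy| ≤ p, |y| ≥ 1, and xy^i z ∈ L for every i ≥ 0.
Since |xy| ≤ p and the first p symbols of s are all a's, y = a^k for some k with 1 ≤ k ≤ p.

Take i = 2: xy²z = a^(p + k) b a^p.
Its reversal is a^p b a^(p + k). These differ because the block of a's before the unique b has length p + k in one and p in the other, and p + k ≠ p since k ≥ 1. So xy²z is not a palindrome, i.e. xy²z ∉ L.

This contradicts the pumping lemma, which requires xy^i z ∈ L for all i ≥ 0.
Hence L = {w ∈ {a,b}* : w = w^R} is not regular. ∎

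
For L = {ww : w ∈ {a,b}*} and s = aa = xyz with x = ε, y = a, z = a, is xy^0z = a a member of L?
No

xy⁰z = ε · ε · a = a.
a has odd length 1, so it cannot be written as ww and is not in L.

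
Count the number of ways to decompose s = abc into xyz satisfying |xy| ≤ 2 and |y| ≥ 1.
3

For s = 'abc' with pumping length p = 2:

Constraints: |xy| ≤ 2, |y| > 0

Valid decompositions (|xy| ≤ p, |y| ≥ 1):
  • x='', y='a', z='bc'
  • x='a', y='b', z='c'
  • x='', y='ab', z='c'

Total count: 3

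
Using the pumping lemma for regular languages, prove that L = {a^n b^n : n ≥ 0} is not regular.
Assume for contradiction that L is regular, and let p ≥ 1 be the pumping length given by the pumping lemma.
Choose s = a^p b^p. Then s ∈ L and |s| = 2p ≥ p.
By the pumping lemma, s = xyz for some x, y, z with |xy| ≤ p, |y| ≥ 1, and xy^i z ∈ L for every i ≥ 0.
Since |xy| ≤ p and the first p symbols of s are all a's, we must have y = a^k for some k with 1 ≤ k ≤ p.

Take i = 3: xy³z = a^(p + 2k) b^p.
This string has p + 2k a's but p b's, and p + 2k > p because k ≥ 1. So xy³z ∉ L.

This contradicts the pumping lemma, which requires xy^i z ∈ L for all i ≥ 0.
Hence L = {a^n b^n : n ≥ 0} is not regular. ∎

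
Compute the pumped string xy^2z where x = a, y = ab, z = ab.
aababab

Given x = 'a', y = 'ab', z = 'ab' and i = 2:

xy^2z = x + y·y·...·y (2 times) + z
       = 'a' + 'ab'^2 + 'ab'
       = 'a' + 'abab' + 'ab'
       = 'aababab'

The pumped string is 'aababab' with length 7.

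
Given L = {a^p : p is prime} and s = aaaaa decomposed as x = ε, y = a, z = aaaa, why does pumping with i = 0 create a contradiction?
xy⁰z = aaaa ∉ L

Pumping with i = 0 replaces y = a by y⁰ = ε:
- Original: s = xyz = aaaaa; aaaaa has length 5, which is prime, so it is in L
- Pumped: xy⁰z = ε · ε · aaaa = aaaa
- aaaa has length 4 = 2 × 2, which is not prime, so it is not in L

The pumping lemma would require xy⁰z ∈ L, so this decomposition yields a contradiction.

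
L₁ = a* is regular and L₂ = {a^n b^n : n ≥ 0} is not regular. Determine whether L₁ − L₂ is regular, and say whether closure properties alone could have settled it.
Yes — L₁ − L₂ is regular.

The only string of a* that lies in {a^n b^n} is ε, so L₁ − L₂ = a* − {ε} = a⁺ = aa*, which is regular.

Note that the bare facts "L₁ regular, L₂ non-regular" do not settle the question by themselves: the closure of regular languages under ∪, ∩, complement and difference applies only when BOTH operands are regular. With a non-regular operand the result can come out regular or non-regular depending on the specific languages, so one has to work out L₁ − L₂ for this particular pair, as above.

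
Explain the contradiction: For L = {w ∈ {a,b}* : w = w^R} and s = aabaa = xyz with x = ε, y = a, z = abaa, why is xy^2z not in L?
xy²z = aaabaa ∉ L

Pumping with i = 2 replaces y = a by y² = aa:
- Original: s = xyz = aabaa; aabaa reversed is aabaa, the same string, so it is a palindrome and is in L
- Pumped: xy²z = ε · aa · abaa = aaabaa
- aaabaa reversed is aabaaa ≠ aaabaa, so it is not a palindrome and is not in L

The pumping lemma would require xy²z ∈ L, so this decomposition yields a contradiction.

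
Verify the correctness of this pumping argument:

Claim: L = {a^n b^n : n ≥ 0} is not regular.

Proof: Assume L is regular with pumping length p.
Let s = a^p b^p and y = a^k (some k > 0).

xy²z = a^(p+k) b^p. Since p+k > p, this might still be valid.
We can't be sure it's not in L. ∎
The proof is INCORRECT.

Error: The conclusion is wrong.
xy²z = a^(p+k) b^p is definitely NOT in L because the number of a's (p+k) ≠ number of b's (p).
The proof incorrectly doubts what is actually a valid contradiction.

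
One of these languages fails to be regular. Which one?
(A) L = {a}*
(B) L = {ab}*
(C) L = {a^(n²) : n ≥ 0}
(C) {a^(n²) : n ≥ 0}

(C) L = {a^(n²) : n ≥ 0} is NOT regular.

The pumping lemma can be used to prove this:
After pumping, length is no longer a perfect square

The other languages are regular because they can be recognized by finite automata.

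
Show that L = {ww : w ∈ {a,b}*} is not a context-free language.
Assume for contradiction that L is context-free, and let p ≥ 1 be the pumping length given by the pumping lemma for CFLs.
Choose s = a^p b^p a^p b^p. Then s ∈ L (take w = a^p b^p) and |s| = 4p ≥ p.
By the CFL pumping lemma, s = uvxyz for some u, v, x, y, z with |vxy| ≤ p, |vy| ≥ 1, and uv^i xy^i z ∈ L for every i ≥ 0.

Write s as four blocks A₁ B₁ A₂ B₂ with A₁ = A₂ = a^p and B₁ = B₂ = b^p. Since |vxy| ≤ p, the window vxy lies inside at most two adjacent blocks. Take i = 0 and let t = uxz, so |t| = 4p − |vy| with 1 ≤ |vy| ≤ p. If |t| is odd, t ∉ L immediately, so assume |vy| is even (hence |vy| ≥ 2) and |t|/2 = 2p − |vy|/2, which satisfies p ≤ |t|/2 ≤ 2p − 1.

Case 1 (vxy inside A₁B₁): t = a^(p−j) b^(p−l) a^p b^p with j + l = |vy|. The second half of t has length < 2p, so it is a suffix of the trailing a^p b^p and ends in b; the first half is a^(p−j) b^(p−l) a^((j+l)/2), which ends in a because (j+l)/2 ≥ 1. The halves differ, so t ∉ L.

Case 2 (vxy inside B₁A₂, straddling the middle): t = a^p b^(p−j) a^(p−l) b^p with j + l = |vy|. If t = ww, then w is a prefix of t of length ≥ p, so w begins with a^p; and w is a suffix of t of length ≥ p, so w ends with b^p. That forces |w| ≥ 2p, contradicting |w| = |t|/2 ≤ 2p − 1. So t ∉ L.

Case 3 (vxy inside A₂B₂): t = a^p b^p a^(p−j) b^(p−l) with j + l = |vy|. The first half of t is a prefix of a^p b^p, so it begins with a; the second half is b^((j+l)/2) a^(p−j) b^(p−l), which begins with b. The halves differ, so t ∉ L.

In every case uv⁰xy⁰z = uxz ∉ L.

This contradicts the CFL pumping lemma, which requires uv^i xy^i z ∈ L for all i ≥ 0.
Hence L = {ww : w ∈ {a,b}*} is not context-free. ∎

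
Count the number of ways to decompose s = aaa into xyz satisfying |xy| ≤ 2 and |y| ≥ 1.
3

For s = 'aaa' with pumping length p = 2:

Constraints: |xy| ≤ 2, |y| > 0

Valid decompositions (|xy| ≤ p, |y| ≥ 1):
  • x='', y='a', z='aa'
  • x='a', y='a', z='a'
  • x='', y='aa', z='a'

Total count: 3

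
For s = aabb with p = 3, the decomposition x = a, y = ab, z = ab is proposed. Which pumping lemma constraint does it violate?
Violated: xyz = s

The decomposition x = a, y = ab, z = ab for s = aabb with p = 3
violates the constraint: xyz = s

xyz = 'a' + 'ab' + 'ab' = 'aabab' ≠ 'aabb' = s. The decomposition doesn't reconstruct s.

Pumping lemma constraints:
1. xyz = s (decomposition is valid)
2. |xy| ≤ p
3. |y| > 0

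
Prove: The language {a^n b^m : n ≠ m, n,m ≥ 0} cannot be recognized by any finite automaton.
Assume for contradiction that L is regular, and let p ≥ 1 be the pumping length given by the pumping lemma.
Choose s = a^p b^(p + p!). Then s ∈ L because p ≠ p + p! (as p! ≥ 1), and |s| ≥ p.
By the pumping lemma, s = xyz for some x, y, z with |xy| ≤ p, |y| ≥ 1, and xy^i z ∈ L for every i ≥ 0.
Since |xy| ≤ p and the first p symbols of s are all a's, y = a^k for some k with 1 ≤ k ≤ p.
For every i ≥ 0, xy^i z = a^(p + (i − 1)k) b^(p + p!).

Because 1 ≤ k ≤ p, k divides p!. Let t = p!/k (a positive integer) and take i = t + 1.
Then the number of a's is p + tk = p + p!, which equals the number of b's.
So xy^(t+1) z = a^(p + p!) b^(p + p!) has equally many a's and b's and is NOT in L.

This contradicts the pumping lemma, which requires xy^i z ∈ L for all i ≥ 0.
Hence L = {a^n b^m : n ≠ m, n,m ≥ 0} is not regular. ∎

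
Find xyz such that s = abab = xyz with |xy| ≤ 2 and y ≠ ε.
x = 'a', y = 'b', z = 'ab'

For s = abab and p = 2, one valid decomposition is:
- x = 'a' (length 1)
- y = 'b' (length 1)
- z = 'ab' (length 2)

Verification:
- xyz = 'a' + 'b' + 'ab' = abab ✓
- |xy| = 2 ≤ 2 ✓
- |y| = 1 > 0 ✓

All pumping lemma constraints are satisfied.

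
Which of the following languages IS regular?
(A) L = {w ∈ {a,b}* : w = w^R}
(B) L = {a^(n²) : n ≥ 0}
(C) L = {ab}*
(C) {ab}*

(C) L = {ab}* is regular.

This can be recognized by a finite automaton (DFA/NFA).
Regular expressions like {ab}* define regular languages.

The other choices are not regular:
- {w ∈ {a,b}* : w = w^R}: After pumping, the string is no longer symmetric
- {a^(n²) : n ≥ 0}: After pumping, length is no longer a perfect square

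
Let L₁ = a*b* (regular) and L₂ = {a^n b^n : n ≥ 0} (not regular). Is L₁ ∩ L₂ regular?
No — L₁ ∩ L₂ is not regular.

Every string a^n b^n already lies in a*b*, so L₁ ∩ L₂ = {a^n b^n : n ≥ 0} = L₂ itself, which is the standard non-regular language (pump s = a^p b^p).

Note that the bare facts "L₁ regular, L₂ non-regular" do not settle the question by themselves: the closure of regular languages under ∪, ∩, complement and difference applies only when BOTH operands are regular. With a non-regular operand the result can come out regular or non-regular depending on the specific languages, so one has to work out L₁ ∩ L₂ for this particular pair, as above.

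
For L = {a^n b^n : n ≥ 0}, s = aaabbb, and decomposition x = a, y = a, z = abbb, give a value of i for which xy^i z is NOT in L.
i = 2

xy²z = a · aa · abbb = aaaabbb; aaaabbb has 4 a's and 3 b's; 4 ≠ 3, so it is not in L.
(Other choices also work, e.g. i = 0, 3; only i = 1 is guaranteed to stay in L since xy¹z = s.)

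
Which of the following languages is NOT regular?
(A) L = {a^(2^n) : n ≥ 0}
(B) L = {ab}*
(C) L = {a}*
(A) {a^(2^n) : n ≥ 0}

(A) L = {a^(2^n) : n ≥ 0} is NOT regular.

The pumping lemma can be used to prove this:
After pumping, length is no longer a power of 2

The other languages are regular because they can be recognized by finite automata.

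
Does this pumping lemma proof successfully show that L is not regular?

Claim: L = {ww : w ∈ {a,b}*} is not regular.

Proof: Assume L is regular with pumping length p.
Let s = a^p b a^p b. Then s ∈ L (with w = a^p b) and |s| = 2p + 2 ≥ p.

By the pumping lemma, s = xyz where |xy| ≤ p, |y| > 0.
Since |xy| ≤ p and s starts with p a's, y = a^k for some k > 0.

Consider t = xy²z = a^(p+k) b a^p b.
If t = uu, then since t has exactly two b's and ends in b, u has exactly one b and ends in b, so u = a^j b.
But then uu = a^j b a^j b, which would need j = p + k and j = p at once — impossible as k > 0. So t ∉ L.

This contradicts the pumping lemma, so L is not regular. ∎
The proof is correct.

This proof is valid because:
1. s = a^p b a^p b is in L and is chosen in terms of p, so |s| ≥ p holds for every p
2. The decomposition analysis is correct: |xy| ≤ p forces y to lie inside the leading a's
3. The contradiction is valid: the argument shows a^(p+k) b a^p b cannot be split into two equal halves
4. The conclusion follows logically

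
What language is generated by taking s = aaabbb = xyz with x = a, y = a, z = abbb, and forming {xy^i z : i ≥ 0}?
{xy^i z : i ≥ 0} = {a^(2+i) b^3 : i ≥ 0} = {aabbb, aaabbb, aaaabbb, ...}

With x = a, y = a, z = abbb: Starting with aaabbb and pumping the second 'a', we get strings with 2+i a's followed by 3 b's for i = 0, 1, 2, ...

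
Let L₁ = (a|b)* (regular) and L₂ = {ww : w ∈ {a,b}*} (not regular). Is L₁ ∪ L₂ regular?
Yes — L₁ ∪ L₂ is regular.

{ww} ⊆ (a|b)*, so L₁ ∪ L₂ = (a|b)*, which is regular.

Note that the bare facts "L₁ regular, L₂ non-regular" do not settle the question by themselves: the closure of regular languages under ∪, ∩, complement and difference applies only when BOTH operands are regular. With a non-regular operand the result can come out regular or non-regular depending on the specific languages, so one has to work out L₁ ∪ L₂ for this particular pair, as above.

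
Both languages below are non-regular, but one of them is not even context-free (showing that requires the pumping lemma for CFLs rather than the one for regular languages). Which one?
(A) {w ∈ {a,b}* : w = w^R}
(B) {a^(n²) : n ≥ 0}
(B) {a^(n²) : n ≥ 0}

(B) {a^(n²) : n ≥ 0} requires the CFL pumping lemma.

- {w ∈ {a,b}* : w = w^R} is context-free (but not regular)
  • Can be shown non-regular with the regular pumping lemma
  • After pumping, the string is no longer symmetric

- {a^(n²) : n ≥ 0} is NOT context-free
  • Requires the CFL pumping lemma to prove
  • Gaps between squares grow unboundedly

The CFL pumping lemma is "stronger" in that it can prove non-membership
in the larger class of context-free languages.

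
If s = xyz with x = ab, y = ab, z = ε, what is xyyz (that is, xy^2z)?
ababab

Given x = 'ab', y = 'ab', z = '' and i = 2:

xy^2z = x + y·y·...·y (2 times) + z
       = 'ab' + 'ab'^2 + ''
       = 'ab' + 'abab' + ''
       = 'ababab'

The pumped string is 'ababab' with length 6.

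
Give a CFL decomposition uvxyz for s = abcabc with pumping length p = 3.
u='ab', v='c', x='a', y='b', z='c'

For s = abcabc with pumping length p = 3:

One valid decomposition:
- u = 'ab'
- v = 'c'
- x = 'a'
- y = 'b'
- z = 'c'

Verification:
- uvxyz = 'ab' + 'c' + 'a' + 'b' + 'c' = abcabc ✓
- |vxy| = |'cab'| = 3 ≤ 3 ✓
- |vy| = |'cb'| = 2 > 0 ✓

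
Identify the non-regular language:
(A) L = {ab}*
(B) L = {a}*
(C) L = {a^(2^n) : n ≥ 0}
(C) {a^(2^n) : n ≥ 0}

(C) L = {a^(2^n) : n ≥ 0} is NOT regular.

The pumping lemma can be used to prove this:
After pumping, length is no longer a power of 2

The other languages are regular because they can be recognized by finite automata.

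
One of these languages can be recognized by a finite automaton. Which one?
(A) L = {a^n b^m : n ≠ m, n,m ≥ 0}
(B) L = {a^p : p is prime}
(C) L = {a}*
(C) {a}*

(C) L = {a}* is regular.

This can be recognized by a finite automaton (DFA/NFA).
Regular expressions like {a}* define regular languages.

The other choices are not regular:
- {a^n b^m : n ≠ m, n,m ≥ 0}: After pumping a's, we can make n = m
- {a^p : p is prime}: After pumping, the length becomes composite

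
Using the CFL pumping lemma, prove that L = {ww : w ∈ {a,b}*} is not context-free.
Assume for contradiction that L is context-free, and let p ≥ 1 be the pumping length given by the pumping lemma for CFLs.
Choose s = a^p b^p a^p b^p. Then s ∈ L (take w = a^p b^p) and |s| = 4p ≥ p.
By the CFL pumping lemma, s = uvxyz for some u, v, x, y, z with |vxy| ≤ p, |vy| ≥ 1, and uv^i xy^i z ∈ L for every i ≥ 0.

Write s as four blocks A₁ B₁ A₂ B₂ with A₁ = A₂ = a^p and B₁ = B₂ = b^p. Since |vxy| ≤ p, the window vxy lies inside at most two adjacent blocks. Take i = 0 and let t = uxz, so |t| = 4p − |vy| with 1 ≤ |vy| ≤ p. If |t| is odd, t ∉ L immediately, so assume |vy| is even (hence |vy| ≥ 2) and |t|/2 = 2p − |vy|/2, which satisfies p ≤ |t|/2 ≤ 2p − 1.

Case 1 (vxy inside A₁B₁): t = a^(p−j) b^(p−l) a^p b^p with j + l = |vy|. The second half of t has length < 2p, so it is a suffix of the trailing a^p b^p and ends in b; the first half is a^(p−j) b^(p−l) a^((j+l)/2), which ends in a because (j+l)/2 ≥ 1. The halves differ, so t ∉ L.

Case 2 (vxy inside B₁A₂, straddling the middle): t = a^p b^(p−j) a^(p−l) b^p with j + l = |vy|. If t = ww, then w is a prefix of t of length ≥ p, so w begins with a^p; and w is a suffix of t of length ≥ p, so w ends with b^p. That forces |w| ≥ 2p, contradicting |w| = |t|/2 ≤ 2p − 1. So t ∉ L.

Case 3 (vxy inside A₂B₂): t = a^p b^p a^(p−j) b^(p−l) with j + l = |vy|. The first half of t is a prefix of a^p b^p, so it begins with a; the second half is b^((j+l)/2) a^(p−j) b^(p−l), which begins with b. The halves differ, so t ∉ L.

In every case uv⁰xy⁰z = uxz ∉ L.

This contradicts the CFL pumping lemma, which requires uv^i xy^i z ∈ L for all i ≥ 0.
Hence L = {ww : w ∈ {a,b}*} is not context-free. ∎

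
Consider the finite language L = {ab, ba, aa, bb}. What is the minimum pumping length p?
p = 3

For a finite language L, the pumping lemma holds vacuously if p > max|s| for s ∈ L.

The longest string in L = {ab, ba, aa, bb} has length 2.
If p = 3, then no string s ∈ L has |s| ≥ p, so the condition is vacuously true.

The minimum pumping length is p = 3.

Why no smaller p works: for any p ≤ 2, the longest string s ∈ L has |s| = 2 ≥ p, so it would
have to be pumpable; but pumping up (i = 2, 3, ...) produces ever longer strings, which cannot all lie in the
finite language L. So the pumping property fails for every p ≤ 2.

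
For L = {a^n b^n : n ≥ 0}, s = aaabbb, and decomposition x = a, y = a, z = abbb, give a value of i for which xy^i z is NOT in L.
i = 0

xy⁰z = a · ε · abbb = aabbb; aabbb has 2 a's and 3 b's; 2 ≠ 3, so it is not in L.
(Other choices also work, e.g. i = 2, 3; only i = 1 is guaranteed to stay in L since xy¹z = s.)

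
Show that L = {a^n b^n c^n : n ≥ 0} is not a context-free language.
Assume for contradiction that L is context-free, and let p ≥ 1 be the pumping length given by the pumping lemma for CFLs.
Choose s = a^p b^p c^p. Then s ∈ L and |s| = 3p ≥ p.
By the CFL pumping lemma, s = uvxyz for some u, v, x, y, z with |vxy| ≤ p, |vy| ≥ 1, and uv^i xy^i z ∈ L for every i ≥ 0.

Because |vxy| ≤ p, the window vxy cannot contain both an a and a c: any substring of s containing both must include the entire block b^p plus at least one a and one c, so it has length ≥ p + 2 > p.
Hence at least one of the letters a, c does not occur in vy at all.

Take i = 0: the string uxz is obtained from s by deleting |vy| ≥ 1 symbols, so |uxz| = 3p − |vy| < 3p.
But the letter (a or c) that does not occur in vy still occurs exactly p times in uxz. Every string of L with exactly p copies of some letter is a^p b^p c^p, of length 3p. Since |uxz| < 3p, uxz ∉ L.

This contradicts the CFL pumping lemma, which requires uv^i xy^i z ∈ L for all i ≥ 0.
Hence L = {a^n b^n c^n : n ≥ 0} is not context-free. ∎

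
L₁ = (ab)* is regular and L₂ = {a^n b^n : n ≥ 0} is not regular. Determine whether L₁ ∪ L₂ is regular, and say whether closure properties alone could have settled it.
No — L₁ ∪ L₂ is not regular.

Let U = (ab)* ∪ {a^n b^n}. If U were regular, then U ∩ aa*bb* would be regular (closure under intersection with a regular language). But (ab)* ∩ aa*bb* = {ab} and {a^n b^n} ∩ aa*bb* = {a^n b^n : n ≥ 1}, so U ∩ aa*bb* = {a^n b^n : n ≥ 1}, which is not regular. Hence U is not regular.

Note that the bare facts "L₁ regular, L₂ non-regular" do not settle the question by themselves: the closure of regular languages under ∪, ∩, complement and difference applies only when BOTH operands are regular. With a non-regular operand the result can come out regular or non-regular depending on the specific languages, so one has to work out L₁ ∪ L₂ for this particular pair, as above.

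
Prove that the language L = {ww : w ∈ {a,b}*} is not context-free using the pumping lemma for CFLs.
Assume for contradiction that L is context-free, and let p ≥ 1 be the pumping length given by the pumping lemma for CFLs.
Choose s = a^p b^p a^p b^p. Then s ∈ L (take w = a^p b^p) and |s| = 4p ≥ p.
By the CFL pumping lemma, s = uvxyz for some u, v, x, y, z with |vxy| ≤ p, |vy| ≥ 1, and uv^i xy^i z ∈ L for every i ≥ 0.

Write s as four blocks A₁ B₁ A₂ B₂ with A₁ = A₂ = a^p and B₁ = B₂ = b^p. Since |vxy| ≤ p, the window vxy lies inside at most two adjacent blocks. Take i = 0 and let t = uxz, so |t| = 4p − |vy| with 1 ≤ |vy| ≤ p. If |t| is odd, t ∉ L immediately, so assume |vy| is even (hence |vy| ≥ 2) and |t|/2 = 2p − |vy|/2, which satisfies p ≤ |t|/2 ≤ 2p − 1.

Case 1 (vxy inside A₁B₁): t = a^(p−j) b^(p−l) a^p b^p with j + l = |vy|. The second half of t has length < 2p, so it is a suffix of the trailing a^p b^p and ends in b; the first half is a^(p−j) b^(p−l) a^((j+l)/2), which ends in a because (j+l)/2 ≥ 1. The halves differ, so t ∉ L.

Case 2 (vxy inside B₁A₂, straddling the middle): t = a^p b^(p−j) a^(p−l) b^p with j + l = |vy|. If t = ww, then w is a prefix of t of length ≥ p, so w begins with a^p; and w is a suffix of t of length ≥ p, so w ends with b^p. That forces |w| ≥ 2p, contradicting |w| = |t|/2 ≤ 2p − 1. So t ∉ L.

Case 3 (vxy inside A₂B₂): t = a^p b^p a^(p−j) b^(p−l) with j + l = |vy|. The first half of t is a prefix of a^p b^p, so it begins with a; the second half is b^((j+l)/2) a^(p−j) b^(p−l), which begins with b. The halves differ, so t ∉ L.

In every case uv⁰xy⁰z = uxz ∉ L.

This contradicts the CFL pumping lemma, which requires uv^i xy^i z ∈ L for all i ≥ 0.
Hence L = {ww : w ∈ {a,b}*} is not context-free. ∎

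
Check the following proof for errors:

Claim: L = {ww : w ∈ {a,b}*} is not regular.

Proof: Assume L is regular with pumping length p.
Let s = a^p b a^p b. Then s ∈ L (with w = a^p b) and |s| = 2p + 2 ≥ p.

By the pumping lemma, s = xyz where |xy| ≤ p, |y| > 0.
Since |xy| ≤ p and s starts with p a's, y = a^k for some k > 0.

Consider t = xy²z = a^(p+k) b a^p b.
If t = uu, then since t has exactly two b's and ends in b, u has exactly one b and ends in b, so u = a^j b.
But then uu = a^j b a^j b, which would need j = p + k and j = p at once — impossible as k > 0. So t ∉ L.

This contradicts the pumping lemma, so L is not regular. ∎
The proof is correct.

This proof is valid because:
1. s = a^p b a^p b is in L and is chosen in terms of p, so |s| ≥ p holds for every p
2. The decomposition analysis is correct: |xy| ≤ p forces y to lie inside the leading a's
3. The contradiction is valid: the argument shows a^(p+k) b a^p b cannot be split into two equal halves
4. The conclusion follows logically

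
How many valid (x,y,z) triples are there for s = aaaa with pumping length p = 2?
3

For s = 'aaaa' with pumping length p = 2:

Constraints: |xy| ≤ 2, |y| > 0

Valid decompositions (|xy| ≤ p, |y| ≥ 1):
  • x='', y='a', z='aaa'
  • x='a', y='a', z='aa'
  • x='', y='aa', z='aa'

Total count: 3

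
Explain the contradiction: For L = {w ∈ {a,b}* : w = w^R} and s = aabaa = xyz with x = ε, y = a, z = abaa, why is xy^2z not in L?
xy²z = aaabaa ∉ L

Pumping with i = 2 replaces y = a by y² = aa:
- Original: s = xyz = aabaa; aabaa reversed is aabaa, the same string, so it is a palindrome and is in L
- Pumped: xy²z = ε · aa · abaa = aaabaa
- aaabaa reversed is aabaaa ≠ aaabaa, so it is not a palindrome and is not in L

The pumping lemma would require xy²z ∈ L, so this decomposition yields a contradiction.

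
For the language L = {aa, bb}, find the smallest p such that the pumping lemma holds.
p = 3

For a finite language L, the pumping lemma holds vacuously if p > max|s| for s ∈ L.

The longest string in L = {aa, bb} has length 2.
If p = 3, then no string s ∈ L has |s| ≥ p, so the condition is vacuously true.

The minimum pumping length is p = 3.

Why no smaller p works: for any p ≤ 2, the longest string s ∈ L has |s| = 2 ≥ p, so it would
have to be pumpable; but pumping up (i = 2, 3, ...) produces ever longer strings, which cannot all lie in the
finite language L. So the pumping property fails for every p ≤ 2.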